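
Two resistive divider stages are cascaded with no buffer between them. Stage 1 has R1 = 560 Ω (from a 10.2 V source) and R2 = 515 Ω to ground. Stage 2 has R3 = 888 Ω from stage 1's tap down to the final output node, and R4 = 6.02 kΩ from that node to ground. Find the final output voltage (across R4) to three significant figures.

Stage 2 presents R3+R4 = 6908 Ω as a load on stage 1's tap.
Stage 1's lower leg becomes R2‖(R3+R4) = 479.3 Ω, so V_mid = 10.2 × 479.3/1039 = 4.704 V.
Stage 2 is itself unloaded: V_out = V_mid × R4/(R3+R4) = 4.704 × 6020/6908 = 4.10 V.

V_out ≈ 4.10 V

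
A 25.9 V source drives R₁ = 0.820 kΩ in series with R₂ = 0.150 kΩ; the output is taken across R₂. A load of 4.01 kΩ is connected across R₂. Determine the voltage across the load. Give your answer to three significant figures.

V_out ≈ 3.88 V

The load sits in parallel with R₂: R₂‖R_L = (150 × 4010) / (150 + 4010) = 144.6 Ω.
V_out = 25.9 × 144.6 / (820 + 144.6) = 25.9 × 144.6/964.6 = 3.88 V.
(Unloaded it would have been 4.01 V.)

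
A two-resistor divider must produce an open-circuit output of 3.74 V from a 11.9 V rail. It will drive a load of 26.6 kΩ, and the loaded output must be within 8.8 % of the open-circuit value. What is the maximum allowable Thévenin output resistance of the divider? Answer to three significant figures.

R_th ≤ 2.57 kΩ

Loading drop = R_th/(R_th + R_L) ≤ 0.0880, so R_th ≤ R_L · ε/(1−ε) = 26.6 kΩ × 0.0880/0.9120 = 2.57 kΩ.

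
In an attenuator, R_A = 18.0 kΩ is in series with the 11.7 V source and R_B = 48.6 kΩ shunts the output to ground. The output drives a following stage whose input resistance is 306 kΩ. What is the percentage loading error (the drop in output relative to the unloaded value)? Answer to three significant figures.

The divider's output (Thévenin) resistance is R_A‖R_B = 13.14 kΩ.
Fractional drop under load = R_th/(R_th + R_L) = 13.14 / (13.14 + 306) = 0.04116.
So the output falls by 4.12 %.

4.12 %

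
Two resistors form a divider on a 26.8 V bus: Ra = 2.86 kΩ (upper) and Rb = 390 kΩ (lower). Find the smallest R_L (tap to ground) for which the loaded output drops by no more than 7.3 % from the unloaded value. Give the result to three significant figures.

R_L(min) ≈ 36.1 kΩ

Output resistance R_th = Ra‖Rb = (2.86 × 390)/392.9 = 2.839 kΩ.
The fractional drop is R_th/(R_th + R_L); requiring this ≤ 0.0730 gives R_L ≥ R_th(1/0.0730 − 1) = 2.839 × 12.70 = 36.1 kΩ.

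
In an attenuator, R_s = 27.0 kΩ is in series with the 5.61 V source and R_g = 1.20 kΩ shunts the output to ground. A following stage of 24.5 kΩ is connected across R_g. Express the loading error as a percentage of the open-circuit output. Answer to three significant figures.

4.48 %

The divider's output (Thévenin) resistance is R_s‖R_g = 1.149 kΩ.
Fractional drop under load = R_th/(R_th + R_L) = 1.149 / (1.149 + 24.5) = 0.04479.
So the output falls by 4.48 %.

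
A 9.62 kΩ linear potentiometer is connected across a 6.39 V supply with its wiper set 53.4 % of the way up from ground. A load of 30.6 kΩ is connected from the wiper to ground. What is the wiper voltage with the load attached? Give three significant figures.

V ≈ 3.16 V

The wiper splits the pot into (1−α)R = 4.483 kΩ above and αR = 5.137 kΩ below.
Lower section ‖ load = 4.399 kΩ.
V_wiper = 6.39 × 4.399/(4.483 + 4.399) = 3.16 V.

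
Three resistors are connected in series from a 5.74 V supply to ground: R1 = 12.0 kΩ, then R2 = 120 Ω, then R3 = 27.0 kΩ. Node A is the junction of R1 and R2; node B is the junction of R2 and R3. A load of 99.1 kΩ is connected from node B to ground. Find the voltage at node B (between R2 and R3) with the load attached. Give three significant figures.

V ≈ 3.65 V

At node B, R3 is in parallel with the load: R3‖R_L = 21220 Ω.
Below node A the resistance is R2 + (R3‖R_L) = 21340 Ω, so V_A = 5.74 × 21340/33340 = 3.674 V.
Then V_B = V_A × (R3‖R_L)/(R2 + R3‖R_L) = 3.674 × 21220/21340 = 3.65 V.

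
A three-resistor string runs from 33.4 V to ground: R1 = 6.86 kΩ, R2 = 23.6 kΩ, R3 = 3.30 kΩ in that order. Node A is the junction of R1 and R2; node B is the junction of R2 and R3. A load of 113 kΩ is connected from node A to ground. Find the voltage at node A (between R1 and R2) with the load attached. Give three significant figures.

Below node A the series string R2+R3 = 26.90 kΩ sits in parallel with the 113 kΩ load: 21.73 kΩ.
V_A = 33.4 × 21.73/(6.86 + 21.73) = 25.4 V.

V ≈ 25.4 V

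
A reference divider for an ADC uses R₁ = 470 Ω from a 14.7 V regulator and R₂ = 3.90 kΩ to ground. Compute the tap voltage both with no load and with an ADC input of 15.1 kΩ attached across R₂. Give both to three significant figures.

Open-circuit: V = 14.7 × 3900/(470 + 3900) = 13.1 V.
With the load, R₂ becomes R₂‖R_L = 3099 Ω, so V = 14.7 × 3099/3569 = 12.8 V.

Unloaded: 13.1 V; loaded: 12.8 V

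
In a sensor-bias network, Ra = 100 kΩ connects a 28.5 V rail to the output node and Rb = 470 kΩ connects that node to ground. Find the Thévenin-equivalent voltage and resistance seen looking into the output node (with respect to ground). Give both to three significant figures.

V_th = 23.5 V, R_th = 82.5 kΩ

V_th is the open-circuit tap voltage: 28.5 × 470/(100 + 470) = 23.5 V.
With the supply zeroed, Ra and Rb appear in parallel from the tap: R_th = Ra‖Rb = (100 × 470)/570.0 = 82.5 kΩ.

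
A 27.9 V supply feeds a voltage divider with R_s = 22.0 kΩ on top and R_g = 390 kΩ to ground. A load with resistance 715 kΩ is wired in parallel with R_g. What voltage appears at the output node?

The load sits in parallel with R_g: R_g‖R_L = (390 × 715) / (390 + 715) = 252.4 kΩ.
V_out = 27.9 × 252.4 / (22.0 + 252.4) = 27.9 × 252.4/274.4 = 25.7 V.

V_out ≈ 25.7 V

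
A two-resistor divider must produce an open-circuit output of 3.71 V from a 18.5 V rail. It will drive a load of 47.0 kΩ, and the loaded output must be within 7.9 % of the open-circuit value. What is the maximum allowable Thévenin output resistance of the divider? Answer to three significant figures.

R_th ≤ 4.03 kΩ

Loading drop = R_th/(R_th + R_L) ≤ 0.0790, so R_th ≤ R_L · ε/(1−ε) = 47.0 kΩ × 0.0790/0.9210 = 4.03 kΩ.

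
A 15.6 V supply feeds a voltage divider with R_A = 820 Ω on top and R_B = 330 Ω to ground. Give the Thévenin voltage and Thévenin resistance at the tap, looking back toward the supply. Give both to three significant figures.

V_th is the open-circuit tap voltage: 15.6 × 330/(820 + 330) = 4.48 V.
With the supply zeroed, R_A and R_B appear in parallel from the tap: R_th = R_A‖R_B = (820 × 330)/1150 = 235 Ω.

V_th = 4.48 V, R_th = 235 Ω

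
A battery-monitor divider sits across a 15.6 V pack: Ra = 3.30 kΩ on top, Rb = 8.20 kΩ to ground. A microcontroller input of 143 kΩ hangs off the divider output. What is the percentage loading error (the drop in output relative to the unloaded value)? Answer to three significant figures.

1.62 %

The divider's output (Thévenin) resistance is Ra‖Rb = 2.353 kΩ.
Fractional drop under load = R_th/(R_th + R_L) = 2.353 / (2.353 + 143) = 0.01619.
So the output falls by 1.62 %.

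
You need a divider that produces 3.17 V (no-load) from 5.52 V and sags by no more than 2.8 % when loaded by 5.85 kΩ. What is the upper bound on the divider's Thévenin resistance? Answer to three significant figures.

R_th ≤ 169 Ω

Loading drop = R_th/(R_th + R_L) ≤ 0.0280, so R_th ≤ R_L · ε/(1−ε) = 5.85 kΩ × 0.0280/0.9720 = 169 Ω.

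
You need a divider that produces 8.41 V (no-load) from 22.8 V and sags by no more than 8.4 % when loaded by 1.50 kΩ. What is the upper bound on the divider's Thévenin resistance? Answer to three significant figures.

Loading drop = R_th/(R_th + R_L) ≤ 0.0840, so R_th ≤ R_L · ε/(1−ε) = 1.50 kΩ × 0.0840/0.9160 = 138 Ω.
(Any R1, R2 with R2/(R1+R2) = 0.369 and R1‖R2 ≤ 138 Ω will meet the spec.)

R_th ≤ 138 Ω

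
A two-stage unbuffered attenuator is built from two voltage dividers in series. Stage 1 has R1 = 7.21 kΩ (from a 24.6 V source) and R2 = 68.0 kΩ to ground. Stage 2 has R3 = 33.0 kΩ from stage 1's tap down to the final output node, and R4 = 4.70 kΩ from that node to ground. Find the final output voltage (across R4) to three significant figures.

V_out ≈ 2.36 V

Stage 2 presents R3+R4 = 37.70 kΩ as a load on stage 1's tap.
Stage 1's lower leg becomes R2‖(R3+R4) = 24.25 kΩ, so V_mid = 24.6 × 24.25/31.46 = 18.96 V.
Stage 2 is itself unloaded: V_out = V_mid × R4/(R3+R4) = 18.96 × 4.70/37.70 = 2.36 V.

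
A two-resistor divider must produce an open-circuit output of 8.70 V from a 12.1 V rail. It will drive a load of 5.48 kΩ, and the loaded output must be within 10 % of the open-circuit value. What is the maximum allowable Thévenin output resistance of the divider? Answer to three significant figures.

R_th ≤ 609 Ω

Loading drop = R_th/(R_th + R_L) ≤ 0.100, so R_th ≤ R_L · ε/(1−ε) = 5.48 kΩ × 0.100/0.9000 = 609 Ω.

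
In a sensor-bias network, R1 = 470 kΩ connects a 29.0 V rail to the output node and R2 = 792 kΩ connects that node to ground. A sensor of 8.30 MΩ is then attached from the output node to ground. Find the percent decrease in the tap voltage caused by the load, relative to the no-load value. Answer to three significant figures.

3.43 %

The divider's output (Thévenin) resistance is R1‖R2 = 295.0 kΩ.
Fractional drop under load = R_th/(R_th + R_L) = 295.0 / (295.0 + 8300) = 0.03432.
So the output falls by 3.43 %.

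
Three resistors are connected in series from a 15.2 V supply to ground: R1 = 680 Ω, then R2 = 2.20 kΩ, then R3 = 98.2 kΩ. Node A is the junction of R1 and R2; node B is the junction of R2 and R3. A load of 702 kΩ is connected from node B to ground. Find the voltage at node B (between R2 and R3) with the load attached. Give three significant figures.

V ≈ 14.7 V

At node B, R3 is in parallel with the load: R3‖R_L = 86150 Ω.
Below node A the resistance is R2 + (R3‖R_L) = 88350 Ω, so V_A = 15.2 × 88350/89030 = 15.08 V.
Then V_B = V_A × (R3‖R_L)/(R2 + R3‖R_L) = 15.08 × 86150/88350 = 14.7 V.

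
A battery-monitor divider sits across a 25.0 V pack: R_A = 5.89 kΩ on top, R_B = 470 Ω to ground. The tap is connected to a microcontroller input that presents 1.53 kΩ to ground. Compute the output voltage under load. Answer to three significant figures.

V_out ≈ 1.44 V

The load sits in parallel with R_B: R_B‖R_L = (470 × 1530) / (470 + 1530) = 359.6 Ω.
V_out = 25.0 × 359.6 / (5890 + 359.6) = 25.0 × 359.6/6250 = 1.44 V.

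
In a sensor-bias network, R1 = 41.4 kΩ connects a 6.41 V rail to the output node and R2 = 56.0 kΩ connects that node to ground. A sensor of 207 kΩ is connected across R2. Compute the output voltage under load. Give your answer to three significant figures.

The load sits in parallel with R2: R2‖R_L = (56.0 × 207) / (56.0 + 207) = 44.08 kΩ.
V_out = 6.41 × 44.08 / (41.4 + 44.08) = 6.41 × 44.08/85.48 = 3.31 V.
(Unloaded it would have been 3.69 V.)

V_out ≈ 3.31 V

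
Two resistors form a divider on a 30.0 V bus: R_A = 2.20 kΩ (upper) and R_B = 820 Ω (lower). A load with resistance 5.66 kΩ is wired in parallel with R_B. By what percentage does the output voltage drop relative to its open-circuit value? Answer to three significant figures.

9.55 %

Unloaded V = 30.0 × 820/3020 = 8.1457 V.
Loaded: R_B‖R_L = 716.2 Ω, giving V = 30.0 × 716.2/2916 = 7.3681 V.
Drop = (8.1457 − 7.3681) / 8.1457 = 9.55 %.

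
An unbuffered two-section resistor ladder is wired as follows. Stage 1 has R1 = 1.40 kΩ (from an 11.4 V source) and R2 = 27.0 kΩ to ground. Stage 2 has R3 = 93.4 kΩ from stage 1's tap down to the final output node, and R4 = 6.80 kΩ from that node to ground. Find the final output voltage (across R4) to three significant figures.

V_out ≈ 0.726 V

Stage 2 presents R3+R4 = 100.2 kΩ as a load on stage 1's tap.
Stage 1's lower leg becomes R2‖(R3+R4) = 21.27 kΩ, so V_mid = 11.4 × 21.27/22.67 = 10.70 V.
Stage 2 is itself unloaded: V_out = V_mid × R4/(R3+R4) = 10.70 × 6.80/100.2 = 0.726 V.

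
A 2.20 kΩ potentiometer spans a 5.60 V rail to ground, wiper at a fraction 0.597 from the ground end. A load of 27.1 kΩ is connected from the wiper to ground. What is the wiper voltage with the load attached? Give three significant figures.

V ≈ 3.28 V

The wiper splits the pot into (1−α)R = 886.6 Ω above and αR = 1313 Ω below.
Lower section ‖ load = 1253 Ω.
V_wiper = 5.60 × 1253/(886.6 + 1253) = 3.28 V.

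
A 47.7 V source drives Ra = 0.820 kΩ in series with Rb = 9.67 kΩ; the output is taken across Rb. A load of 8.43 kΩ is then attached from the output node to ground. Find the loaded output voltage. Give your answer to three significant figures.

The load sits in parallel with Rb: Rb‖R_L = (9670 × 8430) / (9670 + 8430) = 4504 Ω.
V_out = 47.7 × 4504 / (820 + 4504) = 47.7 × 4504/5324 = 40.4 V.

V_out ≈ 40.4 V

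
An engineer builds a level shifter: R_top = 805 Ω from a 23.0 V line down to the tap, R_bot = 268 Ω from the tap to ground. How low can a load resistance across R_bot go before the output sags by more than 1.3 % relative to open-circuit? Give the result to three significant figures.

R_L(min) ≈ 15.3 kΩ

Output resistance R_th = R_top‖R_bot = (805 × 268)/1073 = 201.1 Ω.
The fractional drop is R_th/(R_th + R_L); requiring this ≤ 0.0130 gives R_L ≥ R_th(1/0.0130 − 1) = 201.1 × 75.92 = 15.3 kΩ.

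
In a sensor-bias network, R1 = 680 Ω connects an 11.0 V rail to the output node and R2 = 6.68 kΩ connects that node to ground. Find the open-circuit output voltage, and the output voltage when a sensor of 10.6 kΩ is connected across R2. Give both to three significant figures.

Unloaded: 9.98 V; loaded: 9.43 V

Open-circuit: V = 11.0 × 6680/(680 + 6680) = 9.98 V.
With the load, R2 becomes R2‖R_L = 4098 Ω, so V = 11.0 × 4098/4778 = 9.43 V.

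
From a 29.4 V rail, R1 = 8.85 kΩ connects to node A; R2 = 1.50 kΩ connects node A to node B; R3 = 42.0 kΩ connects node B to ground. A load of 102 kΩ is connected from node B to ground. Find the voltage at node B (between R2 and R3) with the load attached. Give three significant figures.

V ≈ 21.8 V

At node B, R3 is in parallel with the load: R3‖R_L = 29.75 kΩ.
Below node A the resistance is R2 + (R3‖R_L) = 31.25 kΩ, so V_A = 29.4 × 31.25/40.10 = 22.91 V.
Then V_B = V_A × (R3‖R_L)/(R2 + R3‖R_L) = 22.91 × 29.75/31.25 = 21.8 V.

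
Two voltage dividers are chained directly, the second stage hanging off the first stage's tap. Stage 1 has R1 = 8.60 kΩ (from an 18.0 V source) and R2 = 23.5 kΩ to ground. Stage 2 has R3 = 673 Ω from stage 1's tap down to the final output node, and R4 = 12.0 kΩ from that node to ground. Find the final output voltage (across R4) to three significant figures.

V_out ≈ 8.34 V

Stage 2 presents R3+R4 = 12670 Ω as a load on stage 1's tap.
Stage 1's lower leg becomes R2‖(R3+R4) = 8233 Ω, so V_mid = 18.0 × 8233/16830 = 8.804 V.
Stage 2 is itself unloaded: V_out = V_mid × R4/(R3+R4) = 8.804 × 12000/12670 = 8.34 V.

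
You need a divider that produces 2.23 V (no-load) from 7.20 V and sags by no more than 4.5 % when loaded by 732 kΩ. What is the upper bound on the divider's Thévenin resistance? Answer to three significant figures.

Loading drop = R_th/(R_th + R_L) ≤ 0.0450, so R_th ≤ R_L · ε/(1−ε) = 732 kΩ × 0.0450/0.9550 = 34.5 kΩ.
(Any R1, R2 with R2/(R1+R2) = 0.310 and R1‖R2 ≤ 34.5 kΩ will meet the spec.)

R_th ≤ 34.5 kΩ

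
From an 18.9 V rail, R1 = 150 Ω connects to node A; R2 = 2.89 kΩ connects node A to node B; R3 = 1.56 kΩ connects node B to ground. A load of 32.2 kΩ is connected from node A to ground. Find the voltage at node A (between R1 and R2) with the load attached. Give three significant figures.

V ≈ 18.2 V

Below node A the series string R2+R3 = 4450 Ω sits in parallel with the 32200 Ω load: 3910 Ω.
V_A = 18.9 × 3910/(150 + 3910) = 18.2 V.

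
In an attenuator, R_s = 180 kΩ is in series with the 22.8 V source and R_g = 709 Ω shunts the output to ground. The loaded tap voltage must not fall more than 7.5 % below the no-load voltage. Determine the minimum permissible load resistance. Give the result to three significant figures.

R_L(min) ≈ 8.71 kΩ

Output resistance R_th = R_s‖R_g = (180000 × 709)/180700 = 706.2 Ω.
The fractional drop is R_th/(R_th + R_L); requiring this ≤ 0.0750 gives R_L ≥ R_th(1/0.0750 − 1) = 706.2 × 12.33 = 8.71 kΩ.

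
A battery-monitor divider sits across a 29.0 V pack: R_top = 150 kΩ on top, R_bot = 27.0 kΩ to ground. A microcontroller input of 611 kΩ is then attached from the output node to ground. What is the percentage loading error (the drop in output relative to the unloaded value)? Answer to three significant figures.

The divider's output (Thévenin) resistance is R_top‖R_bot = 22.88 kΩ.
Fractional drop under load = R_th/(R_th + R_L) = 22.88 / (22.88 + 611) = 0.03610.
So the output falls by 3.61 %.

3.61 %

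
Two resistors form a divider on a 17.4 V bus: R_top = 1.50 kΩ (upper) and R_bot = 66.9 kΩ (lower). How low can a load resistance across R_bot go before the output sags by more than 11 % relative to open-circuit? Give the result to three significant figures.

Output resistance R_th = R_top‖R_bot = (1.50 × 66.9)/68.40 = 1.467 kΩ.
The fractional drop is R_th/(R_th + R_L); requiring this ≤ 0.110 gives R_L ≥ R_th(1/0.110 − 1) = 1.467 × 8.091 = 11.9 kΩ.

R_L(min) ≈ 11.9 kΩ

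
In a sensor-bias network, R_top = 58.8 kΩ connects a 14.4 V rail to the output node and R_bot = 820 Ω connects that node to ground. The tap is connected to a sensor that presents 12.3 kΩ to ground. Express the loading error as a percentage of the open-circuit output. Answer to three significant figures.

The divider's output (Thévenin) resistance is R_top‖R_bot = 808.7 Ω.
Fractional drop under load = R_th/(R_th + R_L) = 808.7 / (808.7 + 12300) = 0.06169.
So the output falls by 6.17 %.

6.17 %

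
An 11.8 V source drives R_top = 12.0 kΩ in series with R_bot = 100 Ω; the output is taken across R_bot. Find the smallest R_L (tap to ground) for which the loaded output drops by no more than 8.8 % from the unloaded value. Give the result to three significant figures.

Output resistance R_th = R_top‖R_bot = (12000 × 100)/12100 = 99.17 Ω.
The fractional drop is R_th/(R_th + R_L); requiring this ≤ 0.0880 gives R_L ≥ R_th(1/0.0880 − 1) = 99.17 × 10.36 = 1.03 kΩ.

R_L(min) ≈ 1.03 kΩ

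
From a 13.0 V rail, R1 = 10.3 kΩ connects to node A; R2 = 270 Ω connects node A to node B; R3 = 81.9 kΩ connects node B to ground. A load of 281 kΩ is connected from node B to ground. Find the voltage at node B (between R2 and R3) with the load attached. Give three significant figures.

At node B, R3 is in parallel with the load: R3‖R_L = 63420 Ω.
Below node A the resistance is R2 + (R3‖R_L) = 63690 Ω, so V_A = 13.0 × 63690/73990 = 11.19 V.
Then V_B = V_A × (R3‖R_L)/(R2 + R3‖R_L) = 11.19 × 63420/63690 = 11.1 V.

V ≈ 11.1 V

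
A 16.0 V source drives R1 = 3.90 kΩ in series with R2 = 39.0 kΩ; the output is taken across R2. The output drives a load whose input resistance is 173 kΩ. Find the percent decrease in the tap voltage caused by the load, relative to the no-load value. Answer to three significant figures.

The divider's output (Thévenin) resistance is R1‖R2 = 3.545 kΩ.
Fractional drop under load = R_th/(R_th + R_L) = 3.545 / (3.545 + 173) = 0.02008.
So the output falls by 2.01 %.

2.01 %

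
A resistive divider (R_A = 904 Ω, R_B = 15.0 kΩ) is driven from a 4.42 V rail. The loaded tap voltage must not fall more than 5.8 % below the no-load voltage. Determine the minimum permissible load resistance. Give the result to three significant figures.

R_L(min) ≈ 13.8 kΩ

Output resistance R_th = R_A‖R_B = (904 × 15000)/15900 = 852.6 Ω.
The fractional drop is R_th/(R_th + R_L); requiring this ≤ 0.0580 gives R_L ≥ R_th(1/0.0580 − 1) = 852.6 × 16.24 = 13.8 kΩ.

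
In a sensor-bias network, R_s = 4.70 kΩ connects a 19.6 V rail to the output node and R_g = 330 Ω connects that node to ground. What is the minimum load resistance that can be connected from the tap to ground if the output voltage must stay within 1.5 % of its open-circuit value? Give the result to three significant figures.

R_L(min) ≈ 20.2 kΩ

Output resistance R_th = R_s‖R_g = (4700 × 330)/5030 = 308.3 Ω.
The fractional drop is R_th/(R_th + R_L); requiring this ≤ 0.0150 gives R_L ≥ R_th(1/0.0150 − 1) = 308.3 × 65.67 = 20.2 kΩ.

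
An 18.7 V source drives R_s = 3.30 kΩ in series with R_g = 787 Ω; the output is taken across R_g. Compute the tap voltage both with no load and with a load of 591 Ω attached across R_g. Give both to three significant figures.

Open-circuit: V = 18.7 × 787/(3300 + 787) = 3.60 V.
With the load, R_g becomes R_g‖R_L = 337.5 Ω, so V = 18.7 × 337.5/3638 = 1.74 V.

Unloaded: 3.60 V; loaded: 1.74 V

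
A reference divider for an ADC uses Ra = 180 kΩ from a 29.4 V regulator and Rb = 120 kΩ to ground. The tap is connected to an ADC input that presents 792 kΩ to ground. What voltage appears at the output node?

V_out ≈ 10.8 V

The load sits in parallel with Rb: Rb‖R_L = (120 × 792) / (120 + 792) = 104.2 kΩ.
V_out = 29.4 × 104.2 / (180 + 104.2) = 29.4 × 104.2/284.2 = 10.8 V.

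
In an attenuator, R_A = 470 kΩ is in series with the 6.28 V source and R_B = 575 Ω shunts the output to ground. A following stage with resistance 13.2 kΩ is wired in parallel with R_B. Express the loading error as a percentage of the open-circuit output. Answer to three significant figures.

4.17 %

The divider's output (Thévenin) resistance is R_A‖R_B = 574.3 Ω.
Fractional drop under load = R_th/(R_th + R_L) = 574.3 / (574.3 + 13200) = 0.04169.
So the output falls by 4.17 %.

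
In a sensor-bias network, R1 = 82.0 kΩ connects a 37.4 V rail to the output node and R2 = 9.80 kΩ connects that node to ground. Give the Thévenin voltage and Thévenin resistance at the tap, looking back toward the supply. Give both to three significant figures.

V_th is the open-circuit tap voltage: 37.4 × 9.80/(82.0 + 9.80) = 3.99 V.
With the supply zeroed, R1 and R2 appear in parallel from the tap: R_th = R1‖R2 = (82.0 × 9.80)/91.80 = 8.75 kΩ.

V_th = 3.99 V, R_th = 8.75 kΩ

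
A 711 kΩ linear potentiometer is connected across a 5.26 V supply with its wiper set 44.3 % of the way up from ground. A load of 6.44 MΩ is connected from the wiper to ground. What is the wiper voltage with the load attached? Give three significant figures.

The wiper splits the pot into (1−α)R = 396.0 kΩ above and αR = 315.0 kΩ below.
Lower section ‖ load = 300.3 kΩ.
V_wiper = 5.26 × 300.3/(396.0 + 300.3) = 2.27 V.

V ≈ 2.27 V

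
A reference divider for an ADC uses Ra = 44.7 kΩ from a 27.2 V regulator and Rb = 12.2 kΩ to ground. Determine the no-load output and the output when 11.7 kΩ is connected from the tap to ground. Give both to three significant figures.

Unloaded: 5.83 V; loaded: 3.21 V

Open-circuit: V = 27.2 × 12.2/(44.7 + 12.2) = 5.83 V.
With the load, Rb becomes Rb‖R_L = 5.972 kΩ, so V = 27.2 × 5.972/50.67 = 3.21 V.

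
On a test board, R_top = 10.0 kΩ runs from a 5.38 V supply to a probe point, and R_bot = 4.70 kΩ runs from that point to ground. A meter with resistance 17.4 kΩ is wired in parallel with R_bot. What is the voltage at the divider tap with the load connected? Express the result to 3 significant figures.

The load sits in parallel with R_bot: R_bot‖R_L = (4.70 × 17.4) / (4.70 + 17.4) = 3.700 kΩ.
V_out = 5.38 × 3.700 / (10.0 + 3.700) = 5.38 × 3.700/13.70 = 1.45 V.

V_out ≈ 1.45 V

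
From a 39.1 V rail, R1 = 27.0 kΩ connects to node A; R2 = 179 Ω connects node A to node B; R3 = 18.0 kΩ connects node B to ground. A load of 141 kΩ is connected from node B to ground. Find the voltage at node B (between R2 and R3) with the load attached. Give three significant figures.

At node B, R3 is in parallel with the load: R3‖R_L = 15960 Ω.
Below node A the resistance is R2 + (R3‖R_L) = 16140 Ω, so V_A = 39.1 × 16140/43140 = 14.63 V.
Then V_B = V_A × (R3‖R_L)/(R2 + R3‖R_L) = 14.63 × 15960/16140 = 14.5 V.

V ≈ 14.5 V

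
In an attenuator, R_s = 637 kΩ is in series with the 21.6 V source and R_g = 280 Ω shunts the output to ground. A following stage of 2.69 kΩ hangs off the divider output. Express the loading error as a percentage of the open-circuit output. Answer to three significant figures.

9.42 %

Unloaded V = 21.6 × 280/637300 = 0.0094903 V.
Loaded: R_g‖R_L = 253.6 Ω, giving V = 21.6 × 253.6/637300 = 0.0085960 V.
Drop = (0.0094903 − 0.0085960) / 0.0094903 = 9.42 %.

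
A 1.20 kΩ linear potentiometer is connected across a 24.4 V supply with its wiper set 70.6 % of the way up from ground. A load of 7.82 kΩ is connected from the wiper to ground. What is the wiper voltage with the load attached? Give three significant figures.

The wiper splits the pot into (1−α)R = 352.8 Ω above and αR = 847.2 Ω below.
Lower section ‖ load = 764.4 Ω.
V_wiper = 24.4 × 764.4/(352.8 + 764.4) = 16.7 V.

V ≈ 16.7 V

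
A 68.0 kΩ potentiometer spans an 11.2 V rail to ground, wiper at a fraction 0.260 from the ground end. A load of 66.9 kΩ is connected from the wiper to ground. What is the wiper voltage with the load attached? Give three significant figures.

The wiper splits the pot into (1−α)R = 50.32 kΩ above and αR = 17.68 kΩ below.
Lower section ‖ load = 13.98 kΩ.
V_wiper = 11.2 × 13.98/(50.32 + 13.98) = 2.44 V.

V ≈ 2.44 V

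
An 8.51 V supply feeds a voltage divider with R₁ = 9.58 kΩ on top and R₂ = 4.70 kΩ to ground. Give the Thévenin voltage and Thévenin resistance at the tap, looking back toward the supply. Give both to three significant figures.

V_th = 2.80 V, R_th = 3.15 kΩ

V_th is the open-circuit tap voltage: 8.51 × 4.70/(9.58 + 4.70) = 2.80 V.
With the supply zeroed, R₁ and R₂ appear in parallel from the tap: R_th = R₁‖R₂ = (9.58 × 4.70)/14.28 = 3.15 kΩ.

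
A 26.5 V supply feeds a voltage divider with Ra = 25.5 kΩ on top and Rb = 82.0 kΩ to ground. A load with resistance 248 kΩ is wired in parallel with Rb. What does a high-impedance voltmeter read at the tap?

V_out ≈ 18.7 V

The load sits in parallel with Rb: Rb‖R_L = (82.0 × 248) / (82.0 + 248) = 61.62 kΩ.
V_out = 26.5 × 61.62 / (25.5 + 61.62) = 26.5 × 61.62/87.12 = 18.7 V.
(Unloaded it would have been 20.2 V.)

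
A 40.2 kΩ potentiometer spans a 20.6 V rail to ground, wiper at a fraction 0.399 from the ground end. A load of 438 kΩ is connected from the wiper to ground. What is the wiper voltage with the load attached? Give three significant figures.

The wiper splits the pot into (1−α)R = 24.16 kΩ above and αR = 16.04 kΩ below.
Lower section ‖ load = 15.47 kΩ.
V_wiper = 20.6 × 15.47/(24.16 + 15.47) = 8.04 V.

V ≈ 8.04 V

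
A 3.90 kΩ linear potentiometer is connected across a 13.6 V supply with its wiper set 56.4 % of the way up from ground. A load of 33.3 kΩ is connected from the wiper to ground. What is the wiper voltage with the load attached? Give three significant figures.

The wiper splits the pot into (1−α)R = 1.700 kΩ above and αR = 2.200 kΩ below.
Lower section ‖ load = 2.063 kΩ.
V_wiper = 13.6 × 2.063/(1.700 + 2.063) = 7.46 V.

V ≈ 7.46 V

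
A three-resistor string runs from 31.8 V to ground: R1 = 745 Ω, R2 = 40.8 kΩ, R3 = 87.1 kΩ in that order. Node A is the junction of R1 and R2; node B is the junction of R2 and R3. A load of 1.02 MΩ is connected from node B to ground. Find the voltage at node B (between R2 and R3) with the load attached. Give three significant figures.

V ≈ 21.0 V

At node B, R3 is in parallel with the load: R3‖R_L = 80250 Ω.
Below node A the resistance is R2 + (R3‖R_L) = 121000 Ω, so V_A = 31.8 × 121000/121800 = 31.61 V.
Then V_B = V_A × (R3‖R_L)/(R2 + R3‖R_L) = 31.61 × 80250/121000 = 21.0 V.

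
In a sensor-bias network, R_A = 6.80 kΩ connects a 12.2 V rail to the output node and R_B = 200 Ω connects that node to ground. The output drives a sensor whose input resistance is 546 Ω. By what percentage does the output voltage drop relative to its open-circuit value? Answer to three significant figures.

26.2 %

The divider's output (Thévenin) resistance is R_A‖R_B = 194.3 Ω.
Fractional drop under load = R_th/(R_th + R_L) = 194.3 / (194.3 + 546) = 0.2624.
So the output falls by 26.2 %.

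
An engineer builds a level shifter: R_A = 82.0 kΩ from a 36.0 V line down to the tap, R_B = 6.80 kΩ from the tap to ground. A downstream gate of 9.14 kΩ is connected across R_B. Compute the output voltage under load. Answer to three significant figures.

V_out ≈ 1.63 V

The load sits in parallel with R_B: R_B‖R_L = (6.80 × 9.14) / (6.80 + 9.14) = 3.899 kΩ.
V_out = 36.0 × 3.899 / (82.0 + 3.899) = 36.0 × 3.899/85.90 = 1.63 V.
(Unloaded it would have been 2.76 V.)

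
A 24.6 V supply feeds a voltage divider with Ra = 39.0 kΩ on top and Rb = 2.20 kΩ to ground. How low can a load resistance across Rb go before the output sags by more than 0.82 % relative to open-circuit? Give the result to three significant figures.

R_L(min) ≈ 252 kΩ

Output resistance R_th = Ra‖Rb = (39.0 × 2.20)/41.20 = 2.083 kΩ.
The fractional drop is R_th/(R_th + R_L); requiring this ≤ 0.00820 gives R_L ≥ R_th(1/0.00820 − 1) = 2.083 × 121.0 = 252 kΩ.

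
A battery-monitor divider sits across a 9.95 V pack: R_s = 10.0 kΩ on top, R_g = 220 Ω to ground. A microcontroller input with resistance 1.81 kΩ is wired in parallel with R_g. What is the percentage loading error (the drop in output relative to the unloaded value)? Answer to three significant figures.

Unloaded V = 9.95 × 220/10220 = 0.21419 V.
Loaded: R_g‖R_L = 196.2 Ω, giving V = 9.95 × 196.2/10200 = 0.19142 V.
Drop = (0.21419 − 0.19142) / 0.21419 = 10.6 %.

10.6 %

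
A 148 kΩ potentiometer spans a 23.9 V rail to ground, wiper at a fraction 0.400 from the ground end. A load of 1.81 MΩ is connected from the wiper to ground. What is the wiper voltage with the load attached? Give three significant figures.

The wiper splits the pot into (1−α)R = 88.80 kΩ above and αR = 59.20 kΩ below.
Lower section ‖ load = 57.33 kΩ.
V_wiper = 23.9 × 57.33/(88.80 + 57.33) = 9.38 V.

V ≈ 9.38 V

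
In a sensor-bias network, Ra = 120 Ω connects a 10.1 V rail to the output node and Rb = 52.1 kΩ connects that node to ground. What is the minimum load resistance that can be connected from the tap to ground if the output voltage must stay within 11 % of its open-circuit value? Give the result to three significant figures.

R_L(min) ≈ 969 Ω

Output resistance R_th = Ra‖Rb = (120 × 52100)/52220 = 119.7 Ω.
The fractional drop is R_th/(R_th + R_L); requiring this ≤ 0.110 gives R_L ≥ R_th(1/0.110 − 1) = 119.7 × 8.091 = 969 Ω.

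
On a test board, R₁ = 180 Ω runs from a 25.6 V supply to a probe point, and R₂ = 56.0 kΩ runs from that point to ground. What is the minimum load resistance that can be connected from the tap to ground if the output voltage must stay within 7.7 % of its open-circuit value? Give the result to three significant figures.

Output resistance R_th = R₁‖R₂ = (180 × 56000)/56180 = 179.4 Ω.
The fractional drop is R_th/(R_th + R_L); requiring this ≤ 0.0770 gives R_L ≥ R_th(1/0.0770 − 1) = 179.4 × 11.99 = 2.15 kΩ.

R_L(min) ≈ 2.15 kΩ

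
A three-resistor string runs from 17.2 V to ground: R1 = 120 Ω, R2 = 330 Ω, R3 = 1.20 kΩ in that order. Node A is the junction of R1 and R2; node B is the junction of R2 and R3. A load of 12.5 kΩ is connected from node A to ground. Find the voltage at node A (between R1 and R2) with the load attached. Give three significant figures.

Below node A the series string R2+R3 = 1530 Ω sits in parallel with the 12500 Ω load: 1363 Ω.
V_A = 17.2 × 1363/(120 + 1363) = 15.8 V.

V ≈ 15.8 V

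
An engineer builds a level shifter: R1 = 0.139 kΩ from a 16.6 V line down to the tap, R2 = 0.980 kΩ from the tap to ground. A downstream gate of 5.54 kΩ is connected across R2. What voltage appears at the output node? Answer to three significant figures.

V_out ≈ 14.2 V

The load sits in parallel with R2: R2‖R_L = (980 × 5540) / (980 + 5540) = 832.7 Ω.
V_out = 16.6 × 832.7 / (139 + 832.7) = 16.6 × 832.7/971.7 = 14.2 V.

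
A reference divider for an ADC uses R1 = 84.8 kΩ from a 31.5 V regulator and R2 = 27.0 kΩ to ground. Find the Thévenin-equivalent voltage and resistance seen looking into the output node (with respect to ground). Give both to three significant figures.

V_th = 7.61 V, R_th = 20.5 kΩ

V_th is the open-circuit tap voltage: 31.5 × 27.0/(84.8 + 27.0) = 7.61 V.
With the supply zeroed, R1 and R2 appear in parallel from the tap: R_th = R1‖R2 = (84.8 × 27.0)/111.8 = 20.5 kΩ.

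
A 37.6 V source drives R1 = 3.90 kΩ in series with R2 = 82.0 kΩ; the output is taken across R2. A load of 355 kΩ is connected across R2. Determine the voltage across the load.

The load sits in parallel with R2: R2‖R_L = (82.0 × 355) / (82.0 + 355) = 66.61 kΩ.
V_out = 37.6 × 66.61 / (3.90 + 66.61) = 37.6 × 66.61/70.51 = 35.5 V.

V_out ≈ 35.5 V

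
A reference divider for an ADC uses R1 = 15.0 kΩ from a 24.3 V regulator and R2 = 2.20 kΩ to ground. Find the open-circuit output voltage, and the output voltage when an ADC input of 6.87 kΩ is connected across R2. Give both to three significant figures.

Open-circuit: V = 24.3 × 2.20/(15.0 + 2.20) = 3.11 V.
With the load, R2 becomes R2‖R_L = 1.666 kΩ, so V = 24.3 × 1.666/16.67 = 2.43 V.

Unloaded: 3.11 V; loaded: 2.43 V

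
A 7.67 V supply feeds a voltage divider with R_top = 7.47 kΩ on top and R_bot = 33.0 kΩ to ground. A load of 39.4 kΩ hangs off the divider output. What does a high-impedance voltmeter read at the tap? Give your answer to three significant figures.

The load sits in parallel with R_bot: R_bot‖R_L = (33.0 × 39.4) / (33.0 + 39.4) = 17.96 kΩ.
V_out = 7.67 × 17.96 / (7.47 + 17.96) = 7.67 × 17.96/25.43 = 5.42 V.

V_out ≈ 5.42 V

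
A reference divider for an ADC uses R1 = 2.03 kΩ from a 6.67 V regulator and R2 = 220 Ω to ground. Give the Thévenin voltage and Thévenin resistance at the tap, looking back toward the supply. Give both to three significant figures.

V_th = 0.652 V, R_th = 198 Ω

V_th is the open-circuit tap voltage: 6.67 × 220/(2030 + 220) = 0.652 V.
With the supply zeroed, R1 and R2 appear in parallel from the tap: R_th = R1‖R2 = (2030 × 220)/2250 = 198 Ω.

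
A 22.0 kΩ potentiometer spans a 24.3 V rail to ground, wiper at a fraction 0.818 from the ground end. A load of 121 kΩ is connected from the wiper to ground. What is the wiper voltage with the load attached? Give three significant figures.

V ≈ 19.4 V

The wiper splits the pot into (1−α)R = 4.004 kΩ above and αR = 18.00 kΩ below.
Lower section ‖ load = 15.67 kΩ.
V_wiper = 24.3 × 15.67/(4.004 + 15.67) = 19.4 V.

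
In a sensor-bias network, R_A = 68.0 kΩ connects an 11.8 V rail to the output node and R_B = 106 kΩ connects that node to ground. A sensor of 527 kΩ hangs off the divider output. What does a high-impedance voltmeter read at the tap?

The load sits in parallel with R_B: R_B‖R_L = (106 × 527) / (106 + 527) = 88.25 kΩ.
V_out = 11.8 × 88.25 / (68.0 + 88.25) = 11.8 × 88.25/156.2 = 6.66 V.

V_out ≈ 6.66 V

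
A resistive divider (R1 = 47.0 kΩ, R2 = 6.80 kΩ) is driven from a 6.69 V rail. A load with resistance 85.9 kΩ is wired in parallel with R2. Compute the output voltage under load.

V_out ≈ 0.791 V

The load sits in parallel with R2: R2‖R_L = (6.80 × 85.9) / (6.80 + 85.9) = 6.301 kΩ.
V_out = 6.69 × 6.301 / (47.0 + 6.301) = 6.69 × 6.301/53.30 = 0.791 V.
(Unloaded it would have been 0.846 V.)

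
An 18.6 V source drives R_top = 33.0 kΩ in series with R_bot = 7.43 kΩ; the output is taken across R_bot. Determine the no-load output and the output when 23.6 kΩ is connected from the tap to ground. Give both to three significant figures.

Open-circuit: V = 18.6 × 7.43/(33.0 + 7.43) = 3.42 V.
With the load, R_bot becomes R_bot‖R_L = 5.651 kΩ, so V = 18.6 × 5.651/38.65 = 2.72 V.

Unloaded: 3.42 V; loaded: 2.72 V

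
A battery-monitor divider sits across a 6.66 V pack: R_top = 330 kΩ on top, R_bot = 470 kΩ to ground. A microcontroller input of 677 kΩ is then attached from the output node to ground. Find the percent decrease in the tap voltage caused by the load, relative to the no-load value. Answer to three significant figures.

Unloaded V = 6.66 × 470/800.0 = 3.913 V.
Loaded: R_bot‖R_L = 277.4 kΩ, giving V = 6.66 × 277.4/607.4 = 3.042 V.
Drop = (3.913 − 3.042) / 3.913 = 22.3 %.

22.3 %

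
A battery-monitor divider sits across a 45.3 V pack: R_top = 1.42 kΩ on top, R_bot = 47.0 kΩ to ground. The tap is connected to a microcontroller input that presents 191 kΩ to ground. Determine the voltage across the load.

The load sits in parallel with R_bot: R_bot‖R_L = (47.0 × 191) / (47.0 + 191) = 37.72 kΩ.
V_out = 45.3 × 37.72 / (1.42 + 37.72) = 45.3 × 37.72/39.14 = 43.7 V.

V_out ≈ 43.7 V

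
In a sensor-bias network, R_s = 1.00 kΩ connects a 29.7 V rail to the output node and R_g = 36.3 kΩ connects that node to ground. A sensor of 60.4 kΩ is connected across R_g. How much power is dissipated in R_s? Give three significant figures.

P ≈ 1.57 mW

Total resistance from the source is R_s + (R_g‖R_L) = 23.67 kΩ, so I = 29.7/23.67 kΩ = 1.255 mA.
P = I²·R_s = (1.255 mA)² × 1.00 kΩ = 1.57 mW.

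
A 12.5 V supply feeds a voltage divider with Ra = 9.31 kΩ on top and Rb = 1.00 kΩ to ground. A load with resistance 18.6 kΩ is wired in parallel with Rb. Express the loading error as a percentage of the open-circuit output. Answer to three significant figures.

The divider's output (Thévenin) resistance is Ra‖Rb = 0.9030 kΩ.
Fractional drop under load = R_th/(R_th + R_L) = 0.9030 / (0.9030 + 18.6) = 0.04630.
So the output falls by 4.63 %.

4.63 %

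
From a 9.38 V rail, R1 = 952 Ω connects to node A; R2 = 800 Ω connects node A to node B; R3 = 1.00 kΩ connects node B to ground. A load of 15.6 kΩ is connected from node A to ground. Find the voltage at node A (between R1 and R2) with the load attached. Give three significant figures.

V ≈ 5.90 V

Below node A the series string R2+R3 = 1800 Ω sits in parallel with the 15600 Ω load: 1614 Ω.
V_A = 9.38 × 1614/(952 + 1614) = 5.90 V.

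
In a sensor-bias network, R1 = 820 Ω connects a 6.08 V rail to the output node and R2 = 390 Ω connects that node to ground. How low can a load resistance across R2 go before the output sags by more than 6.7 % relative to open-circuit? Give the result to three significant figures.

R_L(min) ≈ 3.68 kΩ

Output resistance R_th = R1‖R2 = (820 × 390)/1210 = 264.3 Ω.
The fractional drop is R_th/(R_th + R_L); requiring this ≤ 0.0670 gives R_L ≥ R_th(1/0.0670 − 1) = 264.3 × 13.93 = 3.68 kΩ.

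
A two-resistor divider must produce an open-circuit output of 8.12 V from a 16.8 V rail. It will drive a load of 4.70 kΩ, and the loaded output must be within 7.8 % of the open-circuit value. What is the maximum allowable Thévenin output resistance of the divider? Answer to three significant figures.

R_th ≤ 398 Ω

Loading drop = R_th/(R_th + R_L) ≤ 0.0780, so R_th ≤ R_L · ε/(1−ε) = 4.70 kΩ × 0.0780/0.9220 = 398 Ω.
(Any R1, R2 with R2/(R1+R2) = 0.483 and R1‖R2 ≤ 398 Ω will meet the spec.)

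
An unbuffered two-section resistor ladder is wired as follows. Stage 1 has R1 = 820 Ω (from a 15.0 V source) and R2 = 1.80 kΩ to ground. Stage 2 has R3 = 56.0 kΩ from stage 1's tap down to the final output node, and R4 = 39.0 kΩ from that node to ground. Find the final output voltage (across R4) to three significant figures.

Stage 2 presents R3+R4 = 95000 Ω as a load on stage 1's tap.
Stage 1's lower leg becomes R2‖(R3+R4) = 1767 Ω, so V_mid = 15.0 × 1767/2587 = 10.24 V.
Stage 2 is itself unloaded: V_out = V_mid × R4/(R3+R4) = 10.24 × 39000/95000 = 4.21 V.

V_out ≈ 4.21 V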